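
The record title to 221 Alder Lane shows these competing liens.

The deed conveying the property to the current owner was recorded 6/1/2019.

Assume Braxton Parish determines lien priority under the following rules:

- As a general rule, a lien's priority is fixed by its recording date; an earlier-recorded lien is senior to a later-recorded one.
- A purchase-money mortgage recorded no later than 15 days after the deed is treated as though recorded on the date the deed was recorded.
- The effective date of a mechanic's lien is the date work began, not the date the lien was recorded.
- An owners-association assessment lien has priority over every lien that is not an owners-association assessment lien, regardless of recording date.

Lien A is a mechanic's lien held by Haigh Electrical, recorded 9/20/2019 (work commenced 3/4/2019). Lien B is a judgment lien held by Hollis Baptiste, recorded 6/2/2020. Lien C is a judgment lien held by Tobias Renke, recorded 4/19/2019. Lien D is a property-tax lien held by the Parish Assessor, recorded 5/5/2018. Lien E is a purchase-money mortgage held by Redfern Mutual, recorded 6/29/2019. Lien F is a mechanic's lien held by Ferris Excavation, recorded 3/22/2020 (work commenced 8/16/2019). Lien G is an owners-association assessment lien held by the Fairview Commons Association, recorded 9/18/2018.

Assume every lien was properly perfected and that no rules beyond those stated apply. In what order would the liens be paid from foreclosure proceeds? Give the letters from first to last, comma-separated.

G, D, A, C, E, F, B

First, effective dates: A relates back to 3/4/2019 (work commenced); E missed the 15-day window (28 days after the deed), so its recording date stands; F relates back to 8/16/2019 (work commenced).
G is an owners-association assessment lien, so it outranks all other liens regardless of date.
Ordering the rest by effective date: D (5/5/2018), A (3/4/2019), C (4/19/2019), E (6/29/2019), F (8/16/2019), B (6/2/2020).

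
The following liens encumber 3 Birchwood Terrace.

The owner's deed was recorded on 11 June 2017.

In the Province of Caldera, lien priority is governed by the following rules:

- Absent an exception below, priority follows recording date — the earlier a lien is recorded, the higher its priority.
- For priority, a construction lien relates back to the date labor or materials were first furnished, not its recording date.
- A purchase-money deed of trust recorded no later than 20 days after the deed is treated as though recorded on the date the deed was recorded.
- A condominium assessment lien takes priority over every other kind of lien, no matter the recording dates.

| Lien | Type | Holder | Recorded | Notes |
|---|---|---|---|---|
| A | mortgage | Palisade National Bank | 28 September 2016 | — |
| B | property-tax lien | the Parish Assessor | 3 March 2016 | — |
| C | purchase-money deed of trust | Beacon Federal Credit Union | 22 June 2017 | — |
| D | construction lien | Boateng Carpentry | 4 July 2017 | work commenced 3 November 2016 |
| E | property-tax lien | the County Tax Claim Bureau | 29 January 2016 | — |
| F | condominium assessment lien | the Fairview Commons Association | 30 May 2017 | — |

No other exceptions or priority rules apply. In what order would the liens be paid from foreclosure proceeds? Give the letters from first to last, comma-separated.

First, effective dates: C was recorded within the 20-day window, so its effective date is the deed date 11 June 2017; D relates back to 3 November 2016 (work commenced).
F, as a condominium assessment lien, has superpriority and ranks first.
The other liens, earliest effective date first: E (29 January 2016), B (3 March 2016), A (28 September 2016), D (3 November 2016), C (11 June 2017).

F, E, B, A, D, C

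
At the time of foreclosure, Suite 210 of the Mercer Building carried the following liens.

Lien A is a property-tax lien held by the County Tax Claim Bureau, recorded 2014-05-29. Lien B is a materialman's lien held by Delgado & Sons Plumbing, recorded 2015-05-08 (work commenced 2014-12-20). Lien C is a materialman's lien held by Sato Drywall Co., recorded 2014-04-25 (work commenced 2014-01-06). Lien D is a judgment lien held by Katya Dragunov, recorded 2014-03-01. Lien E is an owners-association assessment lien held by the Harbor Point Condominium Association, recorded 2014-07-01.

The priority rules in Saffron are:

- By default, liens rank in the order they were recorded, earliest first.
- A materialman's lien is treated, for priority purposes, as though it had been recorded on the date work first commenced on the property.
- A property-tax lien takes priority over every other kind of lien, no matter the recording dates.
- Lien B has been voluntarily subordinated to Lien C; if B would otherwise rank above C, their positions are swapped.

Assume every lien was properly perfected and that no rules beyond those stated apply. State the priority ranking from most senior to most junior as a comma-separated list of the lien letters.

A, C, D, E, B

Adjusting effective dates: B is treated as recorded 2014-12-20, the work-commencement date; C's effective date is 2014-01-06, when work began.
As a property-tax lien, A is senior to every other lien.
The other liens, earliest effective date first: C (2014-01-06), D (2014-03-01), E (2014-07-01), B (2014-12-20).
Since B is not senior to C, the subordination leaves the order unchanged.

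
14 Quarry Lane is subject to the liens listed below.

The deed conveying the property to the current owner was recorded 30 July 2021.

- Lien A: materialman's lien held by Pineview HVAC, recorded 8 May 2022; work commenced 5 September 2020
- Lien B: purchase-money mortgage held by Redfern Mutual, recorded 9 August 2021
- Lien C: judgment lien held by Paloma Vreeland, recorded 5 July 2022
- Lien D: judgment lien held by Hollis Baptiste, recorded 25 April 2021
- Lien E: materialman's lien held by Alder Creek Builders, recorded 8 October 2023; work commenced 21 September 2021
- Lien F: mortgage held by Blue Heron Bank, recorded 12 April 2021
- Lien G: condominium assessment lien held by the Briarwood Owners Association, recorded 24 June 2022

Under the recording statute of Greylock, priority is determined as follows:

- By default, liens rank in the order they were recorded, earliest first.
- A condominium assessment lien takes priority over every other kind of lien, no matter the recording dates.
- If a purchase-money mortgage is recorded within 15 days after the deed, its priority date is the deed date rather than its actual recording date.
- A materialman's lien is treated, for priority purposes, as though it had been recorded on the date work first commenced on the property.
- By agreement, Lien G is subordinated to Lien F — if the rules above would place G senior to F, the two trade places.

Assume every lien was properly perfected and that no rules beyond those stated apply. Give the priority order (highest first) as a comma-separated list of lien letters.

F, A, G, D, B, E, C

First, effective dates: A relates back to 5 September 2020 (work commenced); B relates back to the deed date 30 July 2021; E is treated as recorded 21 September 2021, the work-commencement date.
G is a condominium assessment lien, so it outranks all other liens regardless of date.
Remaining liens by effective date: A (5 September 2020), F (12 April 2021), D (25 April 2021), B (30 July 2021), E (21 September 2021), C (5 July 2022).
Because G would otherwise rank above F, the subordination swaps them.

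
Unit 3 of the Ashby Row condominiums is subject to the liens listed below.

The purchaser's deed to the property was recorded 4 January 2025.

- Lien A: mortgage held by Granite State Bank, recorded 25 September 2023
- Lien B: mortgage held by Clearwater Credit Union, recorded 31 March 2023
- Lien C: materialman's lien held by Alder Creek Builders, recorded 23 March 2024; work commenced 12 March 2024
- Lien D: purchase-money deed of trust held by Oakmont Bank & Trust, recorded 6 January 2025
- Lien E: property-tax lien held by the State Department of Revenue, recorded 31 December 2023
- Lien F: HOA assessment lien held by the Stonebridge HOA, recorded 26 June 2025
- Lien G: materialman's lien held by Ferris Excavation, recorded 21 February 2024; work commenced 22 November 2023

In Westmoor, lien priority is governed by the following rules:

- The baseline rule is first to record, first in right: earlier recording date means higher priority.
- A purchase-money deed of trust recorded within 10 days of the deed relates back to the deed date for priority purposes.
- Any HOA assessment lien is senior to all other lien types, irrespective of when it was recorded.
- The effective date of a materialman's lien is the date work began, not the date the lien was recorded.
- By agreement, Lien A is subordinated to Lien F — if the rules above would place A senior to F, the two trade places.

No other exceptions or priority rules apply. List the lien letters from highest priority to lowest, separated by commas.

F, B, A, G, E, C, D

Effective dates after the stated exceptions: C relates back to 12 March 2024 (work commenced); D relates back to the deed date 4 January 2025; G's effective date is 22 November 2023, when work began.
F, as an HOA assessment lien, has superpriority and ranks first.
Ordering the rest by effective date: B (31 March 2023), A (25 September 2023), G (22 November 2023), E (31 December 2023), C (12 March 2024), D (4 January 2025).
A is already junior to F, so the subordination agreement changes nothing.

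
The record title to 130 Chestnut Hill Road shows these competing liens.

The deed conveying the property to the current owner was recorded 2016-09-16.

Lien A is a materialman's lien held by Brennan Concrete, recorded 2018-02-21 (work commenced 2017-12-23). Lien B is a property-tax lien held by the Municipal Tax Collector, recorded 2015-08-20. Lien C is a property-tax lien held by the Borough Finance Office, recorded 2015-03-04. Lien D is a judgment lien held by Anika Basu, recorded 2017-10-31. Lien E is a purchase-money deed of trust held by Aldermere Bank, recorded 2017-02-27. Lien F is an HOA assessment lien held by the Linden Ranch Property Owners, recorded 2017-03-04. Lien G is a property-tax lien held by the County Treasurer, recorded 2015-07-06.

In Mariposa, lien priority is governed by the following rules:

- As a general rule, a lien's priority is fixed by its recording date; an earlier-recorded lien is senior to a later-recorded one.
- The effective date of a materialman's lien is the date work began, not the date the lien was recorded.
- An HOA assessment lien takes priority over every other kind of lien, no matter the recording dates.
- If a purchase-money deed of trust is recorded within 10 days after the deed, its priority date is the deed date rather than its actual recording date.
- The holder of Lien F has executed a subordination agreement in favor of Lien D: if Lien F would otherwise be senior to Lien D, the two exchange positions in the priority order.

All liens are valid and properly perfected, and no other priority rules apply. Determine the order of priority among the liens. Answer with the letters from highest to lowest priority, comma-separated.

D, C, G, B, E, F, A

First, effective dates: A's effective date is 2017-12-23, when work began; E was recorded 164 days after the deed, outside the 10-day window, so it keeps its recording date.
F is an HOA assessment lien and takes priority over every other lien.
The other liens, earliest effective date first: C (2015-03-04), G (2015-07-06), B (2015-08-20), E (2017-02-27), D (2017-10-31), A (2017-12-23).
Because F would otherwise rank above D, the subordination swaps them.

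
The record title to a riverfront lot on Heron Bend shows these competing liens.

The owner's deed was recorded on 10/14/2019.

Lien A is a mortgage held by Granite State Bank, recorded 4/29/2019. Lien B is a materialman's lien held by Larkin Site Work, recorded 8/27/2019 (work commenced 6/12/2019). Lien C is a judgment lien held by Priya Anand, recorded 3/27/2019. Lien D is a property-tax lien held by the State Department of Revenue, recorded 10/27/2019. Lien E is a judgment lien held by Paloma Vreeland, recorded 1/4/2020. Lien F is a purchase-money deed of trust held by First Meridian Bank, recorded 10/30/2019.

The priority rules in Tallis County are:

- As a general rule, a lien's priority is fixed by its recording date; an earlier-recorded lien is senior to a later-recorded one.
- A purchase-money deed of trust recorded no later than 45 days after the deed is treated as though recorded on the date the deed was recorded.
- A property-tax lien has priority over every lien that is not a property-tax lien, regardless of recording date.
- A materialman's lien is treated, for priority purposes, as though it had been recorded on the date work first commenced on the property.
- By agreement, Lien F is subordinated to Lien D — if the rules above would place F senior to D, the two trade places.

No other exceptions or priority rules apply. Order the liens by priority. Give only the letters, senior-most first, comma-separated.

Adjusting effective dates: B's effective date is 6/12/2019, when work began; F relates back to the deed date 10/14/2019.
D is a property-tax lien and takes priority over every other lien.
Ordering the rest by effective date: C (3/27/2019), A (4/29/2019), B (6/12/2019), F (10/14/2019), E (1/4/2020).
Since F is not senior to D, the subordination leaves the order unchanged.

D, C, A, B, F, E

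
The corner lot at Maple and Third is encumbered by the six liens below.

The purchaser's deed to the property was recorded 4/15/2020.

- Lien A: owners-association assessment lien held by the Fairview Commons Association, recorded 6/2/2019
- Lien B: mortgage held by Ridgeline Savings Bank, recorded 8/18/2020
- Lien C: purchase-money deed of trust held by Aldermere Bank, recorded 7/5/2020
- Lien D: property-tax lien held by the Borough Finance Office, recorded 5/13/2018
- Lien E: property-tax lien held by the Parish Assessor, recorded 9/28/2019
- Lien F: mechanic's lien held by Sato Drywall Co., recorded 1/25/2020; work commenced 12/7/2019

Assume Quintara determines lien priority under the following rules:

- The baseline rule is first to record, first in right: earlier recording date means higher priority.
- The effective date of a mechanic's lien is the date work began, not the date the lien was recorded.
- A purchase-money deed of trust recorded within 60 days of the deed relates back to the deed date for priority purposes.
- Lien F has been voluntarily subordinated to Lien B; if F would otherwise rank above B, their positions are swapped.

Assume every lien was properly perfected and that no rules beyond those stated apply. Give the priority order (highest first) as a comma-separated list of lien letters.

D, A, E, B, C, F

Adjusting effective dates: C was recorded 81 days after the deed, outside the 60-day window, so it keeps its recording date; F is treated as recorded 12/7/2019, the work-commencement date.
By effective date: D (5/13/2018), A (6/2/2019), E (9/28/2019), F (12/7/2019), C (7/5/2020), B (8/18/2020).
Because F would otherwise rank above B, the subordination swaps them.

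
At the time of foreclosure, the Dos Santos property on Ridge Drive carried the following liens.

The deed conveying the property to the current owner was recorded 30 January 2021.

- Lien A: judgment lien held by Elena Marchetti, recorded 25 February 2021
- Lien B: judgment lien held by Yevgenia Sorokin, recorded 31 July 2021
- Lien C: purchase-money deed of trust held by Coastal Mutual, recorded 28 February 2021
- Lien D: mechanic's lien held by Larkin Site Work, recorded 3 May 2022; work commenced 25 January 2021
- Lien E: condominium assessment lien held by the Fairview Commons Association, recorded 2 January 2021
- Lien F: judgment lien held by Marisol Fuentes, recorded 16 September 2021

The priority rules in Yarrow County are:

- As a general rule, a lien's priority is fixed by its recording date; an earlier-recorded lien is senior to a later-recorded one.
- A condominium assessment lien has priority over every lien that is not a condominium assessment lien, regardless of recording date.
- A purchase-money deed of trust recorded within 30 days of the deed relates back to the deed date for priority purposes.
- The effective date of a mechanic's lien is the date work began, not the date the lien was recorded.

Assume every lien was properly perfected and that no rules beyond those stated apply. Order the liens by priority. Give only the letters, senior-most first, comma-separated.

Effective dates after the stated exceptions: C relates back to the deed date 30 January 2021; D is treated as recorded 25 January 2021, the work-commencement date.
E is a condominium assessment lien, so it outranks all other liens regardless of date.
The other liens, earliest effective date first: D (25 January 2021), C (30 January 2021), A (25 February 2021), B (31 July 2021), F (16 September 2021).

E, D, C, A, B, F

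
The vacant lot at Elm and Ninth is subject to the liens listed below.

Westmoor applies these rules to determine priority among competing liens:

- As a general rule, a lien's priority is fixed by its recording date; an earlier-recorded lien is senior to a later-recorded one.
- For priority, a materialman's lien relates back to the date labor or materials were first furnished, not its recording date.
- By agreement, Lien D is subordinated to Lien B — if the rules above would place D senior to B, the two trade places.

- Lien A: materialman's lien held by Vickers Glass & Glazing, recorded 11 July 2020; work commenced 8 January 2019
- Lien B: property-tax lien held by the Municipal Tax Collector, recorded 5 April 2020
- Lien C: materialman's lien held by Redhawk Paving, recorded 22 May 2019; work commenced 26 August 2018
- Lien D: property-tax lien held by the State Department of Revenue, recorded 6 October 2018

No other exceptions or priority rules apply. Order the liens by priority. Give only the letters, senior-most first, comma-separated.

Effective dates: A is treated as recorded 8 January 2019, the work-commencement date; C relates back to 26 August 2018 (work commenced).
By effective date: C (26 August 2018), D (6 October 2018), A (8 January 2019), B (5 April 2020).
D is senior to B before the subordination, so the two trade places.

C, B, A, D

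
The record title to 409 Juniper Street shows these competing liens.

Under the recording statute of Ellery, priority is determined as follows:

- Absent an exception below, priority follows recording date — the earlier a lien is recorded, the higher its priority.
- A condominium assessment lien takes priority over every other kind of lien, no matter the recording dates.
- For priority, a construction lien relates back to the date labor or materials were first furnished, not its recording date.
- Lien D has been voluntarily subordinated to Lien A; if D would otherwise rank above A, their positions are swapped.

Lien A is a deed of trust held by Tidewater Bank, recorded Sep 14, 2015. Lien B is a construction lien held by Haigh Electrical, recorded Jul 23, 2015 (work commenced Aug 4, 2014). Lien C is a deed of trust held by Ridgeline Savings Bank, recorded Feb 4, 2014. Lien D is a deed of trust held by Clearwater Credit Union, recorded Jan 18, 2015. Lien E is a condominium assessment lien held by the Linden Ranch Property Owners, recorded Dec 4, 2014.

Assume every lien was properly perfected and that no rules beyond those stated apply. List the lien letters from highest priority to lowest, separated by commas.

E, C, B, A, D

Effective dates after the stated exceptions: B's effective date is Aug 4, 2014, when work began.
E is a condominium assessment lien and takes priority over every other lien.
The other liens, earliest effective date first: C (Feb 4, 2014), B (Aug 4, 2014), D (Jan 18, 2015), A (Sep 14, 2015).
The subordination applies — D was senior to A — so D and A swap.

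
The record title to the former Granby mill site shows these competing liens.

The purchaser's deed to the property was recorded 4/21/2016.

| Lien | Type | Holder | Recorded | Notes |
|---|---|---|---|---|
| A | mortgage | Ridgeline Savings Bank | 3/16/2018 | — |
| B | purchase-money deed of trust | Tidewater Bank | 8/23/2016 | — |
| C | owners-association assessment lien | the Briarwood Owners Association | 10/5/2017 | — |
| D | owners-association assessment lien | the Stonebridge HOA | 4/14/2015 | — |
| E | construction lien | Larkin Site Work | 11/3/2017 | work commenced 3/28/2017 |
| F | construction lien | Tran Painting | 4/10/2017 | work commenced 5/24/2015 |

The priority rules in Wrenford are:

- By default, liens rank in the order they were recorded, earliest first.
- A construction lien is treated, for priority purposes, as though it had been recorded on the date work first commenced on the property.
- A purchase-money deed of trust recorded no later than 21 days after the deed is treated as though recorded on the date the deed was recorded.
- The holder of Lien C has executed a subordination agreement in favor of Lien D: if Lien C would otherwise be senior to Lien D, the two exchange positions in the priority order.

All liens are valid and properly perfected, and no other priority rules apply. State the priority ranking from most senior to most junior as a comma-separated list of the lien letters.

D, F, B, E, C, A

Adjusting effective dates: B was recorded 124 days after the deed — beyond 21 days — so no relation-back applies; E is treated as recorded 3/28/2017, the work-commencement date; F's effective date is 5/24/2015, when work began.
Ordering by effective date: D (4/14/2015), F (5/24/2015), B (8/23/2016), E (3/28/2017), C (10/5/2017), A (3/16/2018).
C already ranks below D; the subordination has no effect.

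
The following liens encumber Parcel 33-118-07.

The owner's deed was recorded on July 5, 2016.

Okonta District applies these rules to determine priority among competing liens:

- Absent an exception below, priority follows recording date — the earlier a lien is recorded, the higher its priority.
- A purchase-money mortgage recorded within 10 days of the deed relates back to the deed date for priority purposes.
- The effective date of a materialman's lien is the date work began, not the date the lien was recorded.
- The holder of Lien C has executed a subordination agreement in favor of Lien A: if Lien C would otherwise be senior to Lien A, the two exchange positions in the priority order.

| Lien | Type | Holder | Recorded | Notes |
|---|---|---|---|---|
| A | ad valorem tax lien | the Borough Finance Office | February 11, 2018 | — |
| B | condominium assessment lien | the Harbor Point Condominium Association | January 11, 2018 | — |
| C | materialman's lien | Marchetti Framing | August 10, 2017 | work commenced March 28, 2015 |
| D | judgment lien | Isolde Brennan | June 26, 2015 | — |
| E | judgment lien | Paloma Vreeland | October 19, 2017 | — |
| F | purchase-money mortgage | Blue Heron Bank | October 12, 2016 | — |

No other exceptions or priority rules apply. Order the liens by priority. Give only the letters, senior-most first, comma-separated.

A, D, F, E, B, C

First, effective dates: C relates back to March 28, 2015 (work commenced); F was recorded 99 days after the deed — beyond 10 days — so no relation-back applies.
By effective date: C (March 28, 2015), D (June 26, 2015), F (October 12, 2016), E (October 19, 2017), B (January 11, 2018), A (February 11, 2018).
The subordination applies — C was senior to A — so C and A swap.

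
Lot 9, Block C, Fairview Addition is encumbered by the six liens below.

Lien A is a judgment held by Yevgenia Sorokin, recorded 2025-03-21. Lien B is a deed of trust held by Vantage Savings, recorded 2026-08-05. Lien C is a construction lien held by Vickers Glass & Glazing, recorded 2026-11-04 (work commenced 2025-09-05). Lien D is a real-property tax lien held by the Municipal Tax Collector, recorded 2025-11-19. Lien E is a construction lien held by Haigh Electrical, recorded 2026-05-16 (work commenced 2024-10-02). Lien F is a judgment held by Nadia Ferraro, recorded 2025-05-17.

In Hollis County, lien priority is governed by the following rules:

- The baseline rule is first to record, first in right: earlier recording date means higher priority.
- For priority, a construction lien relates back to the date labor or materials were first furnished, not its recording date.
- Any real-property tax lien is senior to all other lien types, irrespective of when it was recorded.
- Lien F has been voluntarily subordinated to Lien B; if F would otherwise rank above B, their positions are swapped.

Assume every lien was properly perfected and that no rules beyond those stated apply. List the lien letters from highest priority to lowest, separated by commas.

D, E, A, B, C, F

Effective dates after the stated exceptions: C is treated as recorded 2025-09-05, the work-commencement date; E is treated as recorded 2024-10-02, the work-commencement date.
As a real-property tax lien, D is senior to every other lien.
Remaining liens by effective date: E (2024-10-02), A (2025-03-21), F (2025-05-17), C (2025-09-05), B (2026-08-05).
F is senior to B before the subordination, so the two trade places.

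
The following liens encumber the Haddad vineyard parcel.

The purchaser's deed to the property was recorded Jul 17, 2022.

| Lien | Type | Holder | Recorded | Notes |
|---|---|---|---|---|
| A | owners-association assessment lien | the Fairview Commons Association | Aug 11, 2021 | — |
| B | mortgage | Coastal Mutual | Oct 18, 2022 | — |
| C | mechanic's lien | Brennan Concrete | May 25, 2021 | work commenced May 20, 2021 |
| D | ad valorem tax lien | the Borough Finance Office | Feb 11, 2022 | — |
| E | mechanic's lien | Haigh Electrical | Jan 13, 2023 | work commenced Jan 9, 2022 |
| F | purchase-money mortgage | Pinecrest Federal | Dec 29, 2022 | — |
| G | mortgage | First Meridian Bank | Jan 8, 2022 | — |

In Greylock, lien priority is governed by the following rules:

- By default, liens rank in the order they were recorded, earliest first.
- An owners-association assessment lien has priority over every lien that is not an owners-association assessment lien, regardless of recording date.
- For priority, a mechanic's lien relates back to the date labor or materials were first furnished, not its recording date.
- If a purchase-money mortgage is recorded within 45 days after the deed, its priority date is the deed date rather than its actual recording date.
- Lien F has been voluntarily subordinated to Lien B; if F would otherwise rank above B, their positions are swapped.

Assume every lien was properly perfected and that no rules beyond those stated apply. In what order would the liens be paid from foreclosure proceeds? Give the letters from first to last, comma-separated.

First, effective dates: C's effective date is May 20, 2021, when work began; E is treated as recorded Jan 9, 2022, the work-commencement date; F missed the 45-day window (165 days after the deed), so its recording date stands.
A, as an owners-association assessment lien, has superpriority and ranks first.
Ordering the rest by effective date: C (May 20, 2021), G (Jan 8, 2022), E (Jan 9, 2022), D (Feb 11, 2022), B (Oct 18, 2022), F (Dec 29, 2022).
F is already junior to B, so the subordination agreement changes nothing.

A, C, G, E, D, B, F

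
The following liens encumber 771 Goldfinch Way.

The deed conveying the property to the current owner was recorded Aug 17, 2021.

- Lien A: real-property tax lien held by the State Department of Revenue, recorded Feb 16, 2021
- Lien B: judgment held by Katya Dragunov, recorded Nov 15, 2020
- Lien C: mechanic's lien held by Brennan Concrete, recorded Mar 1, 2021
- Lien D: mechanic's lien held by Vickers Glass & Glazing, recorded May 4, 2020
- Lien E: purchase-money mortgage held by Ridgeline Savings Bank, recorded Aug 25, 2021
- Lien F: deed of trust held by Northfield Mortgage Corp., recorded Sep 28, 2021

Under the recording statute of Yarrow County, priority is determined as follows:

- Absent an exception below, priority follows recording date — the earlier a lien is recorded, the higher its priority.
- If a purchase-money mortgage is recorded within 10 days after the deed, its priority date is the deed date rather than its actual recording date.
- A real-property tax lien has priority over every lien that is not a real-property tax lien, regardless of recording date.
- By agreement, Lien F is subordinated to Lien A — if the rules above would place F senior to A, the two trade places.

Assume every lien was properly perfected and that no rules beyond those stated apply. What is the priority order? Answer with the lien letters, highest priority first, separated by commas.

A, D, B, C, E, F

First, effective dates: E's effective date is the deed date, Aug 17, 2021.
As a real-property tax lien, A is senior to every other lien.
The other liens, earliest effective date first: D (May 4, 2020), B (Nov 15, 2020), C (Mar 1, 2021), E (Aug 17, 2021), F (Sep 28, 2021).
Since F is not senior to A, the subordination leaves the order unchanged.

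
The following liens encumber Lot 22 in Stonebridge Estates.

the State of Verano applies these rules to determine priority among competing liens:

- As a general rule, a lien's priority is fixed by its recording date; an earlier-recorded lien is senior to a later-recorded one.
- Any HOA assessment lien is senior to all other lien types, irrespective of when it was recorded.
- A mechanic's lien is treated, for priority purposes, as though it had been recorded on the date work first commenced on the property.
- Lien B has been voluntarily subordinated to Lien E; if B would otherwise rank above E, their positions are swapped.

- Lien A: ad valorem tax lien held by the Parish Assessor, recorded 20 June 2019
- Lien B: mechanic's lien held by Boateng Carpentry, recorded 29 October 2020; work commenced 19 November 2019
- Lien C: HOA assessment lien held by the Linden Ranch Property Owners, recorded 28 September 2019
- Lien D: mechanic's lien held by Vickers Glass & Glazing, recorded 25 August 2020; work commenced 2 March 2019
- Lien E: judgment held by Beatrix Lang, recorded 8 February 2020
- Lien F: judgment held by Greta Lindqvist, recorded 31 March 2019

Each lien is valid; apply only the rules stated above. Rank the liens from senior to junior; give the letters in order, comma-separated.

C, D, F, A, E, B

Effective dates after the stated exceptions: B relates back to 19 November 2019 (work commenced); D's effective date is 2 March 2019, when work began.
As an HOA assessment lien, C is senior to every other lien.
Among the remaining liens, by effective date: D (2 March 2019), F (31 March 2019), A (20 June 2019), B (19 November 2019), E (8 February 2020).
The subordination applies — B was senior to E — so B and E swap.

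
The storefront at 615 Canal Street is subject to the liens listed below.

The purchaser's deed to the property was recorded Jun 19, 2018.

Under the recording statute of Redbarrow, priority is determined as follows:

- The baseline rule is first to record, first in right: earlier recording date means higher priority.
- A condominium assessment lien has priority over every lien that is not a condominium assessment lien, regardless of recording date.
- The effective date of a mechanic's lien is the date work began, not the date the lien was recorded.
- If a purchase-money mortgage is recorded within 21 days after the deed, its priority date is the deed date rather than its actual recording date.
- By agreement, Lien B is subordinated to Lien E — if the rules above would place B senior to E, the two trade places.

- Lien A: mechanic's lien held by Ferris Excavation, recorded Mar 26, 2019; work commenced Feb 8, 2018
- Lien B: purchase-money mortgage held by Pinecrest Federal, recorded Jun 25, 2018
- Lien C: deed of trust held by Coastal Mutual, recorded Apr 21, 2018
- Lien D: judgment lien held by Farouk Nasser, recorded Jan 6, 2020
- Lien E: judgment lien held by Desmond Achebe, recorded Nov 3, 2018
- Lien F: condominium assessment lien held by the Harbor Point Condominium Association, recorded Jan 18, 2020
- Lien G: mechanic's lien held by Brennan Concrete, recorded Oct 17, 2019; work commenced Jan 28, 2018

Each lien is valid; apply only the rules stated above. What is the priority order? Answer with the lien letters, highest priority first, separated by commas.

Adjusting effective dates: A relates back to Feb 8, 2018 (work commenced); B was recorded within the 21-day window, so its effective date is the deed date Jun 19, 2018; G is treated as recorded Jan 28, 2018, the work-commencement date.
As a condominium assessment lien, F is senior to every other lien.
The other liens, earliest effective date first: G (Jan 28, 2018), A (Feb 8, 2018), C (Apr 21, 2018), B (Jun 19, 2018), E (Nov 3, 2018), D (Jan 6, 2020).
The subordination applies — B was senior to E — so B and E swap.

F, G, A, C, E, B, D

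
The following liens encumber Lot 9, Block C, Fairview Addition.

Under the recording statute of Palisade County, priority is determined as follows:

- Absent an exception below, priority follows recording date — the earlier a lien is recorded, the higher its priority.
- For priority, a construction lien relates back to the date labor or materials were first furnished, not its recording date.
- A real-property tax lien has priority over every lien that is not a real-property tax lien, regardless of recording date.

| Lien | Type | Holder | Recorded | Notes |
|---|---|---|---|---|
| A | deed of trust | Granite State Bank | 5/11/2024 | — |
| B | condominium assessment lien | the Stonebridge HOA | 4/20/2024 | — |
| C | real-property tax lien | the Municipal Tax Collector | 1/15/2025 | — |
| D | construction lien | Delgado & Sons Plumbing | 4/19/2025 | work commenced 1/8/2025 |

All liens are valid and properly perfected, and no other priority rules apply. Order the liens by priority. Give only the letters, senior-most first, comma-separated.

C, B, A, D

First, effective dates: D's effective date is 1/8/2025, when work began.
As a real-property tax lien, C is senior to every other lien.
Remaining liens by effective date: B (4/20/2024), A (5/11/2024), D (1/8/2025).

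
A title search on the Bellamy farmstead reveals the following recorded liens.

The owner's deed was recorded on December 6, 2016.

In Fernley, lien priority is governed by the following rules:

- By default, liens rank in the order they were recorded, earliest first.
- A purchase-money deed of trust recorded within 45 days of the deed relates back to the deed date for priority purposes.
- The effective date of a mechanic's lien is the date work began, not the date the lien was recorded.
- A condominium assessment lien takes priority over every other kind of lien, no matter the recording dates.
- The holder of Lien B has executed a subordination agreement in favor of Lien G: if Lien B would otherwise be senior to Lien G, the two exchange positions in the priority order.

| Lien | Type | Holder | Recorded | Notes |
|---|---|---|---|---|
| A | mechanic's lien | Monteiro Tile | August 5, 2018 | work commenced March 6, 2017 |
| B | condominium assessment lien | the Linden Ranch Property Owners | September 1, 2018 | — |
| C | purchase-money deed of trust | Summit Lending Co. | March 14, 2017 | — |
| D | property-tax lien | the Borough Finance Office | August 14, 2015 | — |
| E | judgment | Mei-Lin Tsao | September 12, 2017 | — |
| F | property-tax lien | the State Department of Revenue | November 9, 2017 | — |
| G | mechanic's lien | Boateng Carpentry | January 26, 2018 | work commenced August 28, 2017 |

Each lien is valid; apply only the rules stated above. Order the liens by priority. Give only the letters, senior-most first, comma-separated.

Adjusting effective dates: A relates back to March 6, 2017 (work commenced); C was recorded 98 days after the deed — beyond 45 days — so no relation-back applies; G is treated as recorded August 28, 2017, the work-commencement date.
As a condominium assessment lien, B is senior to every other lien.
Among the remaining liens, by effective date: D (August 14, 2015), A (March 6, 2017), C (March 14, 2017), G (August 28, 2017), E (September 12, 2017), F (November 9, 2017).
B is senior to G before the subordination, so the two trade places.

G, D, A, C, B, E, F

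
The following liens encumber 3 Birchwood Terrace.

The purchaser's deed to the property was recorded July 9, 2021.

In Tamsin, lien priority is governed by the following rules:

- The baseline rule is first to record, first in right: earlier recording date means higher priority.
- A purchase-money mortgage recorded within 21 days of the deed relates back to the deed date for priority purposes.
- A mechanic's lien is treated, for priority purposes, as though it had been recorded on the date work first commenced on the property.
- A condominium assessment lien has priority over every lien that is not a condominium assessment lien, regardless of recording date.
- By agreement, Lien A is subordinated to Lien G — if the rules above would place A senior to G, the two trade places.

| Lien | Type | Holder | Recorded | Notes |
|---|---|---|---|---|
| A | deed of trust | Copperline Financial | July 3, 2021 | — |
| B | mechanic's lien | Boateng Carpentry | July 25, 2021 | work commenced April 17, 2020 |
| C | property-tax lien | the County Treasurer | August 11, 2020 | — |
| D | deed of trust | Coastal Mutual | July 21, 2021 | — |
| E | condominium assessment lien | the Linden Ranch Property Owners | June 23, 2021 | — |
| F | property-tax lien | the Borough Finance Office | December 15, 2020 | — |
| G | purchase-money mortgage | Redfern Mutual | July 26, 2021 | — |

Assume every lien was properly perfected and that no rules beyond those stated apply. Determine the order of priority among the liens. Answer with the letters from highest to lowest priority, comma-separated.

First, effective dates: B is treated as recorded April 17, 2020, the work-commencement date; G relates back to the deed date July 9, 2021.
E is a condominium assessment lien and takes priority over every other lien.
The other liens, earliest effective date first: B (April 17, 2020), C (August 11, 2020), F (December 15, 2020), A (July 3, 2021), G (July 9, 2021), D (July 21, 2021).
The subordination applies — A was senior to G — so A and G swap.

E, B, C, F, G, A, D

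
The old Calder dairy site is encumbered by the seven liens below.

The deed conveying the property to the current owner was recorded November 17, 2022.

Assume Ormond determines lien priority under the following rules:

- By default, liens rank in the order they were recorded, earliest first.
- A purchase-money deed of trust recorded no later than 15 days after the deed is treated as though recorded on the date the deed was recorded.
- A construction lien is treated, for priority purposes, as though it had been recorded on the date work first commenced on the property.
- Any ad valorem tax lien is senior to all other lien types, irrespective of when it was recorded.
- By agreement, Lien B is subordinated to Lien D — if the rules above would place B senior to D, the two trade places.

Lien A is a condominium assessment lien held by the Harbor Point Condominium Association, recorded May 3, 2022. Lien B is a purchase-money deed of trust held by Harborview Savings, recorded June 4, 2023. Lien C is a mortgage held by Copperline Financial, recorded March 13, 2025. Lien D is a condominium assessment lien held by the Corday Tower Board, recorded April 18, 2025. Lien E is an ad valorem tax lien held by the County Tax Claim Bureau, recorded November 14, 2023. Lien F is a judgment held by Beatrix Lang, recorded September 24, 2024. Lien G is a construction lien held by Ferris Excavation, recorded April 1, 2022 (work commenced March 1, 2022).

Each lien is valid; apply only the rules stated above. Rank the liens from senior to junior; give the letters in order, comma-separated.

Adjusting effective dates: B was recorded 199 days after the deed — beyond 15 days — so no relation-back applies; G's effective date is March 1, 2022, when work began.
E, as an ad valorem tax lien, has superpriority and ranks first.
Remaining liens by effective date: G (March 1, 2022), A (May 3, 2022), B (June 4, 2023), F (September 24, 2024), C (March 13, 2025), D (April 18, 2025).
Because B would otherwise rank above D, the subordination swaps them.

E, G, A, D, F, C, B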